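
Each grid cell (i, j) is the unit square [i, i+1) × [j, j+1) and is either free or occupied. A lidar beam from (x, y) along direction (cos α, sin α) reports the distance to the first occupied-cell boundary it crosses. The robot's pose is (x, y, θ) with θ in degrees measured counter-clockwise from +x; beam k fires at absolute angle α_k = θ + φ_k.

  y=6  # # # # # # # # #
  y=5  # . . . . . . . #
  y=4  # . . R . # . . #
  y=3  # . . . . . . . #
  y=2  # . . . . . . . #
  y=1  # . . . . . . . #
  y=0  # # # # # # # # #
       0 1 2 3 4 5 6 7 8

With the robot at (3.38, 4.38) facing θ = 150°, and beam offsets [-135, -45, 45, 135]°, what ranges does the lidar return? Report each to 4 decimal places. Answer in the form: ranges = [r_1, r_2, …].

beam 1: φ=-135°, α=15°
  direction (0.9659, 0.2588); cell (3,4); t to first gridline: x 0.6419, y 2.3955 (then +1.0353 / +3.8637)
    (4,4) via x @ 0.6419
    (5,4) via x @ 1.6771  # hit
  → r_1 = 1.6771
beam 2: φ=-45°, α=105°
  direction (-0.2588, 0.9659); cell (3,4); t to first gridline: x 1.4682, y 0.6419 (then +3.8637 / +1.0353)
    (3,5) via y @ 0.6419
    (2,5) via x @ 1.4682
    (2,6) via y @ 1.6771  # hit
  → r_2 = 1.6771
beam 3: φ=45°, α=195°
  direction (-0.9659, -0.2588); cell (3,4); t to first gridline: x 0.3934, y 1.4682 (then +1.0353 / +3.8637)
    (2,4) via x @ 0.3934
    (1,4) via x @ 1.4287
    (1,3) via y @ 1.4682
    (0,3) via x @ 2.4640  # hit
  → r_3 = 2.4640
beam 4: φ=135°, α=285°
  direction (0.2588, -0.9659); cell (3,4); t to first gridline: x 2.3955, y 0.3934 (then +3.8637 / +1.0353)
    (3,3) via y @ 0.3934
    (3,2) via y @ 1.4287
    (4,2) via x @ 2.3955
    (4,1) via y @ 2.4640
    (4,0) via y @ 3.4992  # hit
  → r_4 = 3.4992

ranges = [1.6771, 1.6771, 2.4640, 3.4992]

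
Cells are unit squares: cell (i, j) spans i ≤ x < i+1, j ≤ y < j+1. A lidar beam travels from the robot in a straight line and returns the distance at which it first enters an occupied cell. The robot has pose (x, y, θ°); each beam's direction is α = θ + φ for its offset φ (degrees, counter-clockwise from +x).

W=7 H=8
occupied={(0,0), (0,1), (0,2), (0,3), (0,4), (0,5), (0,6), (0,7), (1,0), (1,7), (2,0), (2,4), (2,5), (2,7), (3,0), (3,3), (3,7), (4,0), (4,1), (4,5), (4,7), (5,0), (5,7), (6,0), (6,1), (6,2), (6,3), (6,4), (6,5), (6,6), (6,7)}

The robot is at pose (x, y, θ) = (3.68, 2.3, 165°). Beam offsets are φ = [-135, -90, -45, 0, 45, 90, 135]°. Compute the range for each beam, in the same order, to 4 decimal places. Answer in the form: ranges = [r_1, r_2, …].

ranges = [2.6789, 0.7247, 0.8083, 2.7745, 2.6000, 1.3459, 0.6400]

beam 1: φ=-135°, α=30°
  direction (0.8660, 0.5000); cell (3,2); t to first gridline: x 0.3695, y 1.4000 (then +1.1547 / +2.0000)
    (4,2) via x @ 0.3695
    (4,3) via y @ 1.4000
    (5,3) via x @ 1.5242
    (6,3) via x @ 2.6789  # hit
  → r_1 = 2.6789
beam 2: φ=-90°, α=75°
  direction (0.2588, 0.9659); cell (3,2); t to first gridline: x 1.2364, y 0.7247 (then +3.8637 / +1.0353)
    (3,3) via y @ 0.7247  # hit
  → r_2 = 0.7247
beam 3: φ=-45°, α=120°
  direction (-0.5000, 0.8660); cell (3,2); t to first gridline: x 1.3600, y 0.8083 (then +2.0000 / +1.1547)
    (3,3) via y @ 0.8083  # hit
  → r_3 = 0.8083
beam 4: φ=0°, α=165°
  direction (-0.9659, 0.2588); cell (3,2); t to first gridline: x 0.7040, y 2.7046 (then +1.0353 / +3.8637)
    (2,2) via x @ 0.7040
    (1,2) via x @ 1.7393
    (1,3) via y @ 2.7046
    (0,3) via x @ 2.7745  # hit
  → r_4 = 2.7745
beam 5: φ=45°, α=210°
  direction (-0.8660, -0.5000); cell (3,2); t to first gridline: x 0.7852, y 0.6000 (then +1.1547 / +2.0000)
    (3,1) via y @ 0.6000
    (2,1) via x @ 0.7852
    (1,1) via x @ 1.9399
    (1,0) via y @ 2.6000  # hit
  → r_5 = 2.6000
beam 6: φ=90°, α=255°
  direction (-0.2588, -0.9659); cell (3,2); t to first gridline: x 2.6273, y 0.3106 (then +3.8637 / +1.0353)
    (3,1) via y @ 0.3106
    (3,0) via y @ 1.3459  # hit
  → r_6 = 1.3459
beam 7: φ=135°, α=300°
  direction (0.5000, -0.8660); cell (3,2); t to first gridline: x 0.6400, y 0.3464 (then +2.0000 / +1.1547)
    (3,1) via y @ 0.3464
    (4,1) via x @ 0.6400  # hit
  → r_7 = 0.6400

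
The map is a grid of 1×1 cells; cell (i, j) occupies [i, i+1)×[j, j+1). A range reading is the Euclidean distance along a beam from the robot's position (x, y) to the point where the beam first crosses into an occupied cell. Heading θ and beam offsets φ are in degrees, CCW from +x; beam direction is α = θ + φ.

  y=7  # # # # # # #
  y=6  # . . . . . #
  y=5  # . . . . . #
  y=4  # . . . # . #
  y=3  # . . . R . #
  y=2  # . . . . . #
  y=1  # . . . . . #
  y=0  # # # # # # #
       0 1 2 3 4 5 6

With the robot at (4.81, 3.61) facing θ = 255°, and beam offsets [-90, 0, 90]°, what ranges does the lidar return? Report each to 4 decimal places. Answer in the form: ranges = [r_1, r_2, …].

ranges = [3.9444, 2.7021, 1.2320]

beam 1: φ=-90°, α=165°
  cosα=-0.9659 sinα=0.2588 | (4,3) | tMaxX 0.8386 tMaxY 1.5068 | tΔX 1.0353 tΔY 3.8637
    t=0.8386 [x] (3,3)
    t=1.5068 [y] (3,4)
    t=1.8738 [x] (2,4)
    t=2.9091 [x] (1,4)
    t=3.9444 [x] (0,4) — stop
  → r_1 = 3.9444
beam 2: φ=0°, α=255°
  cosα=-0.2588 sinα=-0.9659 | (4,3) | tMaxX 3.1296 tMaxY 0.6315 | tΔX 3.8637 tΔY 1.0353
    t=0.6315 [y] (4,2)
    t=1.6668 [y] (4,1)
    t=2.7021 [y] (4,0) — stop
  → r_2 = 2.7021
beam 3: φ=90°, α=345°
  cosα=0.9659 sinα=-0.2588 | (4,3) | tMaxX 0.1967 tMaxY 2.3569 | tΔX 1.0353 tΔY 3.8637
    t=0.1967 [x] (5,3)
    t=1.2320 [x] (6,3) — stop
  → r_3 = 1.2320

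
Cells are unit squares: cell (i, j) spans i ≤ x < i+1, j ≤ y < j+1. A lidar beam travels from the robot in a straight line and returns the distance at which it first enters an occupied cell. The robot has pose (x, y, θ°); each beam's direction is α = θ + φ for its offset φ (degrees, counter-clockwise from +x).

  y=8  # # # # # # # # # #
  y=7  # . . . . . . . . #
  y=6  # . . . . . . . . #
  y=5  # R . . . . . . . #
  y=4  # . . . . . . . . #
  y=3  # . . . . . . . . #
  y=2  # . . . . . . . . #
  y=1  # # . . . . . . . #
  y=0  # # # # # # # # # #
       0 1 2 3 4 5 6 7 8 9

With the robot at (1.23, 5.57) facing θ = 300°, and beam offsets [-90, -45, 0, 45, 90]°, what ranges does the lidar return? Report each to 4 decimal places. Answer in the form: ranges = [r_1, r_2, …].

beam 1: φ=-90°, α=210°
  cosα=-0.8660 sinα=-0.5000 | (1,5) | tMaxX 0.2656 tMaxY 1.1400 | tΔX 1.1547 tΔY 2.0000
    t=0.2656 [x] (0,5) — stop
  → r_1 = 0.2656
beam 2: φ=-45°, α=255°
  cosα=-0.2588 sinα=-0.9659 | (1,5) | tMaxX 0.8887 tMaxY 0.5901 | tΔX 3.8637 tΔY 1.0353
    t=0.5901 [y] (1,4)
    t=0.8887 [x] (0,4) — stop
  → r_2 = 0.8887
beam 3: φ=0°, α=300°
  cosα=0.5000 sinα=-0.8660 | (1,5) | tMaxX 1.5400 tMaxY 0.6582 | tΔX 2.0000 tΔY 1.1547
    t=0.6582 [y] (1,4)
    t=1.5400 [x] (2,4)
    t=1.8129 [y] (2,3)
    t=2.9676 [y] (2,2)
    t=3.5400 [x] (3,2)
    t=4.1223 [y] (3,1)
    t=5.2770 [y] (3,0) — stop
  → r_3 = 5.2770
beam 4: φ=45°, α=345°
  cosα=0.9659 sinα=-0.2588 | (1,5) | tMaxX 0.7972 tMaxY 2.2023 | tΔX 1.0353 tΔY 3.8637
    t=0.7972 [x] (2,5)
    t=1.8324 [x] (3,5)
    t=2.2023 [y] (3,4)
    t=2.8677 [x] (4,4)
    t=3.9030 [x] (5,4)
    t=4.9383 [x] (6,4)
    t=5.9735 [x] (7,4)
    t=6.0660 [y] (7,3)
    t=7.0088 [x] (8,3)
    t=8.0441 [x] (9,3) — stop
  → r_4 = 8.0441
beam 5: φ=90°, α=30°
  cosα=0.8660 sinα=0.5000 | (1,5) | tMaxX 0.8891 tMaxY 0.8600 | tΔX 1.1547 tΔY 2.0000
    t=0.8600 [y] (1,6)
    t=0.8891 [x] (2,6)
    t=2.0438 [x] (3,6)
    t=2.8600 [y] (3,7)
    t=3.1985 [x] (4,7)
    t=4.3532 [x] (5,7)
    t=4.8600 [y] (5,8) — stop
  → r_5 = 4.8600

ranges = [0.2656, 0.8887, 5.2770, 8.0441, 4.8600]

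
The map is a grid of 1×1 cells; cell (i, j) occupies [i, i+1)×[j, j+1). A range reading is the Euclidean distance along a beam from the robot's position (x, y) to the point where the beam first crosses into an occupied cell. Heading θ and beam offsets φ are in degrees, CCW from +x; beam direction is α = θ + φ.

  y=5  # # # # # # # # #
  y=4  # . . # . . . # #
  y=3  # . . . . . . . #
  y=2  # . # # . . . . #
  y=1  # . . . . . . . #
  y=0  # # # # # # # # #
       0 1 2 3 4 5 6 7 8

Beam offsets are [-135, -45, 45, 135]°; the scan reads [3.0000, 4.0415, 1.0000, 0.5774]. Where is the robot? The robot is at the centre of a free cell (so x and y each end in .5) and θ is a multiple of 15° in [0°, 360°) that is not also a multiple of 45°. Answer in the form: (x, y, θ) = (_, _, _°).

(x, y, θ) = (5.5, 4.5, 345°)

Candidates: 24 free-cell centres × 16 headings = 384 poses. Raycast each; keep the one whose scan matches to 4 dp.
  (6.5, 4.5, 120°): beam 1 = 0.5176 ≠ 3.0000 ✗
  (3.5, 1.5, 255°): beam 1 = 0.5774 ≠ 3.0000 ✗
  (6.5, 1.5, 60°): beam 1 = 0.5176 ≠ 3.0000 ✗
  (5.5, 3.5, 30°): beam 1 = 2.5882 ≠ 3.0000 ✗
  …
  (5.5, 4.5, 345°): r_1=3.0000, r_2=4.0415, r_3=1.0000, r_4=0.5774 — all match ✓
No second candidate reproduces the full scan.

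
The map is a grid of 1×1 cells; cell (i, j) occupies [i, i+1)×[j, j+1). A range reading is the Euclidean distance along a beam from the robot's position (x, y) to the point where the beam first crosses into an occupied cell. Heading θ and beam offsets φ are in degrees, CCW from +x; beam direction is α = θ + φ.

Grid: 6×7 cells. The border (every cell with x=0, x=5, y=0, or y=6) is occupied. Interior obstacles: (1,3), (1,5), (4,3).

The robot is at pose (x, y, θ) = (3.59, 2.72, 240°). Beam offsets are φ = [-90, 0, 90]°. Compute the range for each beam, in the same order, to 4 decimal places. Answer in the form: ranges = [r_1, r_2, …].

beam 1: φ=-90°, α=150°
  d=(-0.8660,0.5000)  start (3,2)  tX=0.6813 tY=0.5600  stride 1/|dx|=1.1547 1/|dy|=2.0000
    cross y-line → (3,3), t=0.5600
    cross x-line → (2,3), t=0.6813
    cross x-line → (1,3), t=1.8360 (wall)
  → r_1 = 1.8360
beam 2: φ=0°, α=240°
  d=(-0.5000,-0.8660)  start (3,2)  tX=1.1800 tY=0.8314  stride 1/|dx|=2.0000 1/|dy|=1.1547
    cross y-line → (3,1), t=0.8314
    cross x-line → (2,1), t=1.1800
    cross y-line → (2,0), t=1.9861 (wall)
  → r_2 = 1.9861
beam 3: φ=90°, α=330°
  d=(0.8660,-0.5000)  start (3,2)  tX=0.4734 tY=1.4400  stride 1/|dx|=1.1547 1/|dy|=2.0000
    cross x-line → (4,2), t=0.4734
    cross y-line → (4,1), t=1.4400
    cross x-line → (5,1), t=1.6281 (wall)
  → r_3 = 1.6281

ranges = [1.8360, 1.9861, 1.6281]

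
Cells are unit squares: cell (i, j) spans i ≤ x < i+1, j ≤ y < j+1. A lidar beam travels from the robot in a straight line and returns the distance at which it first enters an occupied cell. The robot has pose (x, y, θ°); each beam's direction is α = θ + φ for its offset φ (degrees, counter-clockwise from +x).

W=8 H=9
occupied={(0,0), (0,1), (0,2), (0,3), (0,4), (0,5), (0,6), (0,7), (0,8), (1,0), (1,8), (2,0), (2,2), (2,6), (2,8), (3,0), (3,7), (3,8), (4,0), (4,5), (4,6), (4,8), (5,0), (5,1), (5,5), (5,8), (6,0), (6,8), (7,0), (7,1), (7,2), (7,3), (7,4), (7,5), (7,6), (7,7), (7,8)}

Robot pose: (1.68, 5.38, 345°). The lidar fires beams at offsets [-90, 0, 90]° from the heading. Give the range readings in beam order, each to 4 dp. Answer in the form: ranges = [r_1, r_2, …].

ranges = [2.6273, 5.5077, 1.2364]

beam 1: φ=-90°, α=255°
  dir = (cos 255°, sin 255°) = (-0.2588, -0.9659); from cell (1,5)
  next x-line at t=2.6273, next y-line at t=0.3934; Δt_x=3.8637, Δt_y=1.0353
    y: enter (1,4) at t=0.3934
    y: enter (1,3) at t=1.4287
    y: enter (1,2) at t=2.4640
    x: enter (0,2) at t=2.6273 ← occupied
  → r_1 = 2.6273
beam 2: φ=0°, α=345°
  dir = (cos 345°, sin 345°) = (0.9659, -0.2588); from cell (1,5)
  next x-line at t=0.3313, next y-line at t=1.4682; Δt_x=1.0353, Δt_y=3.8637
    x: enter (2,5) at t=0.3313
    x: enter (3,5) at t=1.3666
    y: enter (3,4) at t=1.4682
    x: enter (4,4) at t=2.4018
    x: enter (5,4) at t=3.4371
    x: enter (6,4) at t=4.4724
    y: enter (6,3) at t=5.3319
    x: enter (7,3) at t=5.5077 ← occupied
  → r_2 = 5.5077
beam 3: φ=90°, α=75°
  dir = (cos 75°, sin 75°) = (0.2588, 0.9659); from cell (1,5)
  next x-line at t=1.2364, next y-line at t=0.6419; Δt_x=3.8637, Δt_y=1.0353
    y: enter (1,6) at t=0.6419
    x: enter (2,6) at t=1.2364 ← occupied
  → r_3 = 1.2364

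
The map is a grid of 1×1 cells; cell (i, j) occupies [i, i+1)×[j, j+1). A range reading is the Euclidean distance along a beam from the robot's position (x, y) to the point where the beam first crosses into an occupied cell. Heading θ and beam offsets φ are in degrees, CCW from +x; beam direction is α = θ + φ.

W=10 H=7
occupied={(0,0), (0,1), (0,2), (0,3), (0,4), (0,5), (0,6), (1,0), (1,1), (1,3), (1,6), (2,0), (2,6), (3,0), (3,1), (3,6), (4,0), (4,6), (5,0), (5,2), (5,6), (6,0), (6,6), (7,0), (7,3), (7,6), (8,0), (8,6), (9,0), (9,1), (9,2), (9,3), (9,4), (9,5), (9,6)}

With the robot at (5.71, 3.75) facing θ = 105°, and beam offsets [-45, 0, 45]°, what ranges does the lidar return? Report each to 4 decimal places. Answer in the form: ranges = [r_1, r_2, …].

beam 1: φ=-45°, α=60°
  cosα=0.5000 sinα=0.8660 | (5,3) | tMaxX 0.5800 tMaxY 0.2887 | tΔX 2.0000 tΔY 1.1547
    t=0.2887 [y] (5,4)
    t=0.5800 [x] (6,4)
    t=1.4434 [y] (6,5)
    t=2.5800 [x] (7,5)
    t=2.5981 [y] (7,6) — stop
  → r_1 = 2.5981
beam 2: φ=0°, α=105°
  cosα=-0.2588 sinα=0.9659 | (5,3) | tMaxX 2.7432 tMaxY 0.2588 | tΔX 3.8637 tΔY 1.0353
    t=0.2588 [y] (5,4)
    t=1.2941 [y] (5,5)
    t=2.3294 [y] (5,6) — stop
  → r_2 = 2.3294
beam 3: φ=45°, α=150°
  cosα=-0.8660 sinα=0.5000 | (5,3) | tMaxX 0.8198 tMaxY 0.5000 | tΔX 1.1547 tΔY 2.0000
    t=0.5000 [y] (5,4)
    t=0.8198 [x] (4,4)
    t=1.9745 [x] (3,4)
    t=2.5000 [y] (3,5)
    t=3.1292 [x] (2,5)
    t=4.2839 [x] (1,5)
    t=4.5000 [y] (1,6) — stop
  → r_3 = 4.5000

ranges = [2.5981, 2.3294, 4.5000]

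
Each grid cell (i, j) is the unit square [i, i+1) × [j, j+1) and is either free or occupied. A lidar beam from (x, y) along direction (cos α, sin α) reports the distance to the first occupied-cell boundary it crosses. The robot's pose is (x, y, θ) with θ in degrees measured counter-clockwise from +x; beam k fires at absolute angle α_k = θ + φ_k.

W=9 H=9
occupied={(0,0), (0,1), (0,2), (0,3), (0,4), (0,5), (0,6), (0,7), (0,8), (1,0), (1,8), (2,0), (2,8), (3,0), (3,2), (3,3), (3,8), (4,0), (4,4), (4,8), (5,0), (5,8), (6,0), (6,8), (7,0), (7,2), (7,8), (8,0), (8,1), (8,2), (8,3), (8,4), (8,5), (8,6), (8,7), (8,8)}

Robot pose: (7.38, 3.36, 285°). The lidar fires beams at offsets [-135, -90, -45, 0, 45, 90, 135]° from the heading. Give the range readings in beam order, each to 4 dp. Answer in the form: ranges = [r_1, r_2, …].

ranges = [2.7482, 3.4992, 0.4157, 0.3727, 0.7159, 0.6419, 1.2400]

beam 1: φ=-135°, α=150°
  dir = (cos 150°, sin 150°) = (-0.8660, 0.5000); from cell (7,3)
  next x-line at t=0.4388, next y-line at t=1.2800; Δt_x=1.1547, Δt_y=2.0000
    x: enter (6,3) at t=0.4388
    y: enter (6,4) at t=1.2800
    x: enter (5,4) at t=1.5935
    x: enter (4,4) at t=2.7482 ← occupied
  → r_1 = 2.7482
beam 2: φ=-90°, α=195°
  dir = (cos 195°, sin 195°) = (-0.9659, -0.2588); from cell (7,3)
  next x-line at t=0.3934, next y-line at t=1.3909; Δt_x=1.0353, Δt_y=3.8637
    x: enter (6,3) at t=0.3934
    y: enter (6,2) at t=1.3909
    x: enter (5,2) at t=1.4287
    x: enter (4,2) at t=2.4640
    x: enter (3,2) at t=3.4992 ← occupied
  → r_2 = 3.4992
beam 3: φ=-45°, α=240°
  dir = (cos 240°, sin 240°) = (-0.5000, -0.8660); from cell (7,3)
  next x-line at t=0.7600, next y-line at t=0.4157; Δt_x=2.0000, Δt_y=1.1547
    y: enter (7,2) at t=0.4157 ← occupied
  → r_3 = 0.4157
beam 4: φ=0°, α=285°
  dir = (cos 285°, sin 285°) = (0.2588, -0.9659); from cell (7,3)
  next x-line at t=2.3955, next y-line at t=0.3727; Δt_x=3.8637, Δt_y=1.0353
    y: enter (7,2) at t=0.3727 ← occupied
  → r_4 = 0.3727
beam 5: φ=45°, α=330°
  dir = (cos 330°, sin 330°) = (0.8660, -0.5000); from cell (7,3)
  next x-line at t=0.7159, next y-line at t=0.7200; Δt_x=1.1547, Δt_y=2.0000
    x: enter (8,3) at t=0.7159 ← occupied
  → r_5 = 0.7159
beam 6: φ=90°, α=15°
  dir = (cos 15°, sin 15°) = (0.9659, 0.2588); from cell (7,3)
  next x-line at t=0.6419, next y-line at t=2.4728; Δt_x=1.0353, Δt_y=3.8637
    x: enter (8,3) at t=0.6419 ← occupied
  → r_6 = 0.6419
beam 7: φ=135°, α=60°
  dir = (cos 60°, sin 60°) = (0.5000, 0.8660); from cell (7,3)
  next x-line at t=1.2400, next y-line at t=0.7390; Δt_x=2.0000, Δt_y=1.1547
    y: enter (7,4) at t=0.7390
    x: enter (8,4) at t=1.2400 ← occupied
  → r_7 = 1.2400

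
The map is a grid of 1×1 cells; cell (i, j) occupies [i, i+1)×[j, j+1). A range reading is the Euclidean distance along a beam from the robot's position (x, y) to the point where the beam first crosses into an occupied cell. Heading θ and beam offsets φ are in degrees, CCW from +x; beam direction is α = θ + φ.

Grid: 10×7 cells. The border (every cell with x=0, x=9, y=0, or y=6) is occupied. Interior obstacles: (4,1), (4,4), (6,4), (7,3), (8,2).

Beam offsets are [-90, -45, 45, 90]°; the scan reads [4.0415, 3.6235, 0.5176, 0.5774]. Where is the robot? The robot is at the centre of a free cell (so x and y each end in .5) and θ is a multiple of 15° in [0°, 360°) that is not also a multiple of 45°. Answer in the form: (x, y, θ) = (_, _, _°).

Enumerate (i+0.5, j+0.5, θ) over the 35 free cells and 16 admissible headings. For each, cast all 4 beams and compare to the given ranges.
  (8.5, 1.5, 300°): beam 1 = 1.0000 ≠ 4.0415 ✗
  (2.5, 5.5, 255°): beam 1 = 1.5529 ≠ 4.0415 ✗
  (4.5, 5.5, 300°): beam 2 = 0.5176 ≠ 3.6235 ✗
  …
  (4.5, 2.5, 210°): r_1=4.0415, r_2=3.6235, r_3=0.5176, r_4=0.5774 — all match ✓
Unique over the lattice → pose = (4.5, 2.5, 210°).

(x, y, θ) = (4.5, 2.5, 210°)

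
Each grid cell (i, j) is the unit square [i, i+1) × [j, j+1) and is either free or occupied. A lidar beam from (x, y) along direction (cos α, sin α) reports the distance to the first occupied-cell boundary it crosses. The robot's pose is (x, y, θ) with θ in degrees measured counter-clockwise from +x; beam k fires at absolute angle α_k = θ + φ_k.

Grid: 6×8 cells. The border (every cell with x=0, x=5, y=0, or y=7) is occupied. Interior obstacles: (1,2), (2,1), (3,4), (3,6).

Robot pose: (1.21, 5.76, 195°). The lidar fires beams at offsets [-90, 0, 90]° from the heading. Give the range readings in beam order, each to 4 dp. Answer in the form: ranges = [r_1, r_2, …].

ranges = [0.8114, 0.2174, 2.8574]

beam 1: φ=-90°, α=105°
  d=(-0.2588,0.9659)  start (1,5)  tX=0.8114 tY=0.2485  stride 1/|dx|=3.8637 1/|dy|=1.0353
    cross y-line → (1,6), t=0.2485
    cross x-line → (0,6), t=0.8114 (wall)
  → r_1 = 0.8114
beam 2: φ=0°, α=195°
  d=(-0.9659,-0.2588)  start (1,5)  tX=0.2174 tY=2.9364  stride 1/|dx|=1.0353 1/|dy|=3.8637
    cross x-line → (0,5), t=0.2174 (wall)
  → r_2 = 0.2174
beam 3: φ=90°, α=285°
  d=(0.2588,-0.9659)  start (1,5)  tX=3.0523 tY=0.7868  stride 1/|dx|=3.8637 1/|dy|=1.0353
    cross y-line → (1,4), t=0.7868
    cross y-line → (1,3), t=1.8221
    cross y-line → (1,2), t=2.8574 (wall)
  → r_3 = 2.8574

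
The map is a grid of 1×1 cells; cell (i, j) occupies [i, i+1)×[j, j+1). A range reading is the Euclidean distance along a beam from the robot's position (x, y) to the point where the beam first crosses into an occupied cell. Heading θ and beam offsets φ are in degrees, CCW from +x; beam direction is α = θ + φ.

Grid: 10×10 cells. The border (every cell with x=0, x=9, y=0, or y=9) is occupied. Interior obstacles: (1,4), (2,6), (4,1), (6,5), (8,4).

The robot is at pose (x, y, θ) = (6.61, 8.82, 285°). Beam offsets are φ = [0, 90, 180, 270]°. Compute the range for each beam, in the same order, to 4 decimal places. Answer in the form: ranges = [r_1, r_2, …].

ranges = [8.0959, 0.6955, 0.1863, 5.8079]

beam 1: φ=0°, α=285°
  direction (0.2588, -0.9659); cell (6,8); t to first gridline: x 1.5068, y 0.8489 (then +3.8637 / +1.0353)
    (6,7) via y @ 0.8489
    (7,7) via x @ 1.5068
    (7,6) via y @ 1.8842
    (7,5) via y @ 2.9195
    (7,4) via y @ 3.9548
    (7,3) via y @ 4.9900
    (8,3) via x @ 5.3705
    (8,2) via y @ 6.0253
    (8,1) via y @ 7.0606
    (8,0) via y @ 8.0959  # hit
  → r_1 = 8.0959
beam 2: φ=90°, α=15°
  direction (0.9659, 0.2588); cell (6,8); t to first gridline: x 0.4038, y 0.6955 (then +1.0353 / +3.8637)
    (7,8) via x @ 0.4038
    (7,9) via y @ 0.6955  # hit
  → r_2 = 0.6955
beam 3: φ=180°, α=105°
  direction (-0.2588, 0.9659); cell (6,8); t to first gridline: x 2.3569, y 0.1863 (then +3.8637 / +1.0353)
    (6,9) via y @ 0.1863  # hit
  → r_3 = 0.1863
beam 4: φ=270°, α=195°
  direction (-0.9659, -0.2588); cell (6,8); t to first gridline: x 0.6315, y 3.1682 (then +1.0353 / +3.8637)
    (5,8) via x @ 0.6315
    (4,8) via x @ 1.6668
    (3,8) via x @ 2.7021
    (3,7) via y @ 3.1682
    (2,7) via x @ 3.7373
    (1,7) via x @ 4.7726
    (0,7) via x @ 5.8079  # hit
  → r_4 = 5.8079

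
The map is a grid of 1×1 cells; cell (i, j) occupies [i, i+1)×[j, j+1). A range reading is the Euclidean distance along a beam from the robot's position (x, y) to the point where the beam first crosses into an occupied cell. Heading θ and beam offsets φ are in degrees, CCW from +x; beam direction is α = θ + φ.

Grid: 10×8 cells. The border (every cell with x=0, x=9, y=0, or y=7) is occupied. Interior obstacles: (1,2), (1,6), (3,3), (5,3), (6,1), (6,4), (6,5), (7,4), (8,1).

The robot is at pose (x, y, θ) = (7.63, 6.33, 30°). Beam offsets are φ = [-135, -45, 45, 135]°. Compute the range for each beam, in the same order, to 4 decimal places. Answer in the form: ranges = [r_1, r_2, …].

ranges = [1.3769, 1.4183, 0.6936, 2.5887]

beam 1: φ=-135°, α=255°
  dir = (cos 255°, sin 255°) = (-0.2588, -0.9659); from cell (7,6)
  next x-line at t=2.4341, next y-line at t=0.3416; Δt_x=3.8637, Δt_y=1.0353
    y: enter (7,5) at t=0.3416
    y: enter (7,4) at t=1.3769 ← occupied
  → r_1 = 1.3769
beam 2: φ=-45°, α=345°
  dir = (cos 345°, sin 345°) = (0.9659, -0.2588); from cell (7,6)
  next x-line at t=0.3831, next y-line at t=1.2750; Δt_x=1.0353, Δt_y=3.8637
    x: enter (8,6) at t=0.3831
    y: enter (8,5) at t=1.2750
    x: enter (9,5) at t=1.4183 ← occupied
  → r_2 = 1.4183
beam 3: φ=45°, α=75°
  dir = (cos 75°, sin 75°) = (0.2588, 0.9659); from cell (7,6)
  next x-line at t=1.4296, next y-line at t=0.6936; Δt_x=3.8637, Δt_y=1.0353
    y: enter (7,7) at t=0.6936 ← occupied
  → r_3 = 0.6936
beam 4: φ=135°, α=165°
  dir = (cos 165°, sin 165°) = (-0.9659, 0.2588); from cell (7,6)
  next x-line at t=0.6522, next y-line at t=2.5887; Δt_x=1.0353, Δt_y=3.8637
    x: enter (6,6) at t=0.6522
    x: enter (5,6) at t=1.6875
    y: enter (5,7) at t=2.5887 ← occupied
  → r_4 = 2.5887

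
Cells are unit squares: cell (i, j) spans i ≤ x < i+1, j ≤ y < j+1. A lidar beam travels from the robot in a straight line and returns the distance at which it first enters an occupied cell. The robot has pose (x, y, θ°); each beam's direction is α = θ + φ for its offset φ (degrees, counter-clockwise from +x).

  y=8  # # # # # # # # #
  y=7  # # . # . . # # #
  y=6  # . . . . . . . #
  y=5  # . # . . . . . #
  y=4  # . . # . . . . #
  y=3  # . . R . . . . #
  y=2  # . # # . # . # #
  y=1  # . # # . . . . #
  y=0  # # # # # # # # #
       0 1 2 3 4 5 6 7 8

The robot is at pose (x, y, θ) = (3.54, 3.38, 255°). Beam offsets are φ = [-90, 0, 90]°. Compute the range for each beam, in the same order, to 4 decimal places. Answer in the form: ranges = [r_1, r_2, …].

ranges = [2.6296, 0.3934, 1.5115]

beam 1: φ=-90°, α=165°
  dir = (cos 165°, sin 165°) = (-0.9659, 0.2588); from cell (3,3)
  next x-line at t=0.5590, next y-line at t=2.3955; Δt_x=1.0353, Δt_y=3.8637
    x: enter (2,3) at t=0.5590
    x: enter (1,3) at t=1.5943
    y: enter (1,4) at t=2.3955
    x: enter (0,4) at t=2.6296 ← occupied
  → r_1 = 2.6296
beam 2: φ=0°, α=255°
  dir = (cos 255°, sin 255°) = (-0.2588, -0.9659); from cell (3,3)
  next x-line at t=2.0864, next y-line at t=0.3934; Δt_x=3.8637, Δt_y=1.0353
    y: enter (3,2) at t=0.3934 ← occupied
  → r_2 = 0.3934
beam 3: φ=90°, α=345°
  dir = (cos 345°, sin 345°) = (0.9659, -0.2588); from cell (3,3)
  next x-line at t=0.4762, next y-line at t=1.4682; Δt_x=1.0353, Δt_y=3.8637
    x: enter (4,3) at t=0.4762
    y: enter (4,2) at t=1.4682
    x: enter (5,2) at t=1.5115 ← occupied
  → r_3 = 1.5115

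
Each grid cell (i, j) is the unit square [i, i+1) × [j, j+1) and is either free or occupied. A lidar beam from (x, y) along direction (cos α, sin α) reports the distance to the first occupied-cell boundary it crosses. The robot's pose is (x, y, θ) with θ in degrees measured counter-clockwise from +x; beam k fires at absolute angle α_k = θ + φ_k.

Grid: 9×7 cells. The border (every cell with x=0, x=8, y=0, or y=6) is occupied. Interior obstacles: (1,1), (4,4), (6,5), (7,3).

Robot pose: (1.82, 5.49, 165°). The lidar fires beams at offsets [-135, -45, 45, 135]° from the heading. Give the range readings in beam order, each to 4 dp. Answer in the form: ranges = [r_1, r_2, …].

ranges = [1.0200, 0.5889, 0.9469, 5.1846]

beam 1: φ=-135°, α=30°
  d=(0.8660,0.5000)  start (1,5)  tX=0.2078 tY=1.0200  stride 1/|dx|=1.1547 1/|dy|=2.0000
    cross x-line → (2,5), t=0.2078
    cross y-line → (2,6), t=1.0200 (wall)
  → r_1 = 1.0200
beam 2: φ=-45°, α=120°
  d=(-0.5000,0.8660)  start (1,5)  tX=1.6400 tY=0.5889  stride 1/|dx|=2.0000 1/|dy|=1.1547
    cross y-line → (1,6), t=0.5889 (wall)
  → r_2 = 0.5889
beam 3: φ=45°, α=210°
  d=(-0.8660,-0.5000)  start (1,5)  tX=0.9469 tY=0.9800  stride 1/|dx|=1.1547 1/|dy|=2.0000
    cross x-line → (0,5), t=0.9469 (wall)
  → r_3 = 0.9469
beam 4: φ=135°, α=300°
  d=(0.5000,-0.8660)  start (1,5)  tX=0.3600 tY=0.5658  stride 1/|dx|=2.0000 1/|dy|=1.1547
    cross x-line → (2,5), t=0.3600
    cross y-line → (2,4), t=0.5658
    cross y-line → (2,3), t=1.7205
    cross x-line → (3,3), t=2.3600
    cross y-line → (3,2), t=2.8752
    cross y-line → (3,1), t=4.0299
    cross x-line → (4,1), t=4.3600
    cross y-line → (4,0), t=5.1846 (wall)
  → r_4 = 5.1846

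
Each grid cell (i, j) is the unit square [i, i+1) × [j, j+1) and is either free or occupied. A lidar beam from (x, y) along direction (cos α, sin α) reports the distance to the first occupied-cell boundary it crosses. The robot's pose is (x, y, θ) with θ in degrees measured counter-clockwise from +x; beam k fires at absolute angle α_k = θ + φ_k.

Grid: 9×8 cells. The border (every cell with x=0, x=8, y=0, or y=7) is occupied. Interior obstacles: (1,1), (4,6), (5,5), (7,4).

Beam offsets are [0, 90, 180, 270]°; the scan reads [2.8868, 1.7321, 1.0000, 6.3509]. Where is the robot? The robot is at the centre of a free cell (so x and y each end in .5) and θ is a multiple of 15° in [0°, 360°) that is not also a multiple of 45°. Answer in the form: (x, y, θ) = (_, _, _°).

(x, y, θ) = (6.5, 3.5, 240°)

The pose lattice has 38·16 = 608 candidates. Test each by forward raycasting.
  (3.5, 4.5, 240°): beam 1 = 3.0000 ≠ 2.8868 ✗
  (2.5, 6.5, 120°): beam 1 = 0.5774 ≠ 2.8868 ✗
  (5.5, 4.5, 255°): beam 1 = 3.6235 ≠ 2.8868 ✗
  …
  (6.5, 3.5, 240°): r_1=2.8868, r_2=1.7321, r_3=1.0000, r_4=6.3509 — all match ✓
Unique over the lattice → pose = (6.5, 3.5, 240°).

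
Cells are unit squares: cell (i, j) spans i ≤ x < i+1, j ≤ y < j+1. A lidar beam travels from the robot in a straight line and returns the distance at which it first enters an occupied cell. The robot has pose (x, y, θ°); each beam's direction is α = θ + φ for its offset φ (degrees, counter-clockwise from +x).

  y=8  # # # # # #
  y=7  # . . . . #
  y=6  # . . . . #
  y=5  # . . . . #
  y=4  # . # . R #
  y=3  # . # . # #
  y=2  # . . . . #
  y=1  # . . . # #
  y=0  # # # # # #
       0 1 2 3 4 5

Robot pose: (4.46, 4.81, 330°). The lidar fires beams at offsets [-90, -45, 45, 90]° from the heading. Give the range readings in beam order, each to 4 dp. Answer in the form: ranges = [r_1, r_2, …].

ranges = [4.3994, 0.8386, 0.5590, 1.0800]

beam 1: φ=-90°, α=240°
  cosα=-0.5000 sinα=-0.8660 | (4,4) | tMaxX 0.9200 tMaxY 0.9353 | tΔX 2.0000 tΔY 1.1547
    t=0.9200 [x] (3,4)
    t=0.9353 [y] (3,3)
    t=2.0900 [y] (3,2)
    t=2.9200 [x] (2,2)
    t=3.2447 [y] (2,1)
    t=4.3994 [y] (2,0) — stop
  → r_1 = 4.3994
beam 2: φ=-45°, α=285°
  cosα=0.2588 sinα=-0.9659 | (4,4) | tMaxX 2.0864 tMaxY 0.8386 | tΔX 3.8637 tΔY 1.0353
    t=0.8386 [y] (4,3) — stop
  → r_2 = 0.8386
beam 3: φ=45°, α=15°
  cosα=0.9659 sinα=0.2588 | (4,4) | tMaxX 0.5590 tMaxY 0.7341 | tΔX 1.0353 tΔY 3.8637
    t=0.5590 [x] (5,4) — stop
  → r_3 = 0.5590
beam 4: φ=90°, α=60°
  cosα=0.5000 sinα=0.8660 | (4,4) | tMaxX 1.0800 tMaxY 0.2194 | tΔX 2.0000 tΔY 1.1547
    t=0.2194 [y] (4,5)
    t=1.0800 [x] (5,5) — stop
  → r_4 = 1.0800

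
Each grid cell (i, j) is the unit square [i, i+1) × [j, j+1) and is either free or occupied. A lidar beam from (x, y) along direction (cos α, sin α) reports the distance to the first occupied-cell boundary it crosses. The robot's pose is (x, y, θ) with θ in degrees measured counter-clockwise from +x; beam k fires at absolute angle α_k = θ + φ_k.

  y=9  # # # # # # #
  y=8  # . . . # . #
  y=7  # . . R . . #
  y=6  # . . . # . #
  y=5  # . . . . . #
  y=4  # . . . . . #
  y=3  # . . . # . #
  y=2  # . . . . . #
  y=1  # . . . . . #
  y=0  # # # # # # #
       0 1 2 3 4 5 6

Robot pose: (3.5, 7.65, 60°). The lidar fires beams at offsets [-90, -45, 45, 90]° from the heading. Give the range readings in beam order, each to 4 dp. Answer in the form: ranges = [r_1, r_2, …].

beam 1: φ=-90°, α=330°
  direction (0.8660, -0.5000); cell (3,7); t to first gridline: x 0.5774, y 1.3000 (then +1.1547 / +2.0000)
    (4,7) via x @ 0.5774
    (4,6) via y @ 1.3000  # hit
  → r_1 = 1.3000
beam 2: φ=-45°, α=15°
  direction (0.9659, 0.2588); cell (3,7); t to first gridline: x 0.5176, y 1.3523 (then +1.0353 / +3.8637)
    (4,7) via x @ 0.5176
    (4,8) via y @ 1.3523  # hit
  → r_2 = 1.3523
beam 3: φ=45°, α=105°
  direction (-0.2588, 0.9659); cell (3,7); t to first gridline: x 1.9319, y 0.3623 (then +3.8637 / +1.0353)
    (3,8) via y @ 0.3623
    (3,9) via y @ 1.3976  # hit
  → r_3 = 1.3976
beam 4: φ=90°, α=150°
  direction (-0.8660, 0.5000); cell (3,7); t to first gridline: x 0.5774, y 0.7000 (then +1.1547 / +2.0000)
    (2,7) via x @ 0.5774
    (2,8) via y @ 0.7000
    (1,8) via x @ 1.7321
    (1,9) via y @ 2.7000  # hit
  → r_4 = 2.7000

ranges = [1.3000, 1.3523, 1.3976, 2.7000]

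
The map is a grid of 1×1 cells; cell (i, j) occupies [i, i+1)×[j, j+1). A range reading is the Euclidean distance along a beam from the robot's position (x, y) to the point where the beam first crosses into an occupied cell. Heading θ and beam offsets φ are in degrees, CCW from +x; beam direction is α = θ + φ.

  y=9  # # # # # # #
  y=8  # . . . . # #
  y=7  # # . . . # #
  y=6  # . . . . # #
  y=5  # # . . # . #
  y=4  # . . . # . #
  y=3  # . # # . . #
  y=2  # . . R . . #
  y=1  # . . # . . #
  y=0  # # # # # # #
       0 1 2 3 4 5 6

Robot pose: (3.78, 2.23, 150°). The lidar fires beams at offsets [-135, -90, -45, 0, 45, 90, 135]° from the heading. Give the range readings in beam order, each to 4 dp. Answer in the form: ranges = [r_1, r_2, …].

ranges = [2.2983, 2.0438, 0.7972, 1.5400, 2.8781, 0.2656, 0.2381]

beam 1: φ=-135°, α=15°
  dir = (cos 15°, sin 15°) = (0.9659, 0.2588); from cell (3,2)
  next x-line at t=0.2278, next y-line at t=2.9751; Δt_x=1.0353, Δt_y=3.8637
    x: enter (4,2) at t=0.2278
    x: enter (5,2) at t=1.2630
    x: enter (6,2) at t=2.2983 ← occupied
  → r_1 = 2.2983
beam 2: φ=-90°, α=60°
  dir = (cos 60°, sin 60°) = (0.5000, 0.8660); from cell (3,2)
  next x-line at t=0.4400, next y-line at t=0.8891; Δt_x=2.0000, Δt_y=1.1547
    x: enter (4,2) at t=0.4400
    y: enter (4,3) at t=0.8891
    y: enter (4,4) at t=2.0438 ← occupied
  → r_2 = 2.0438
beam 3: φ=-45°, α=105°
  dir = (cos 105°, sin 105°) = (-0.2588, 0.9659); from cell (3,2)
  next x-line at t=3.0137, next y-line at t=0.7972; Δt_x=3.8637, Δt_y=1.0353
    y: enter (3,3) at t=0.7972 ← occupied
  → r_3 = 0.7972
beam 4: φ=0°, α=150°
  dir = (cos 150°, sin 150°) = (-0.8660, 0.5000); from cell (3,2)
  next x-line at t=0.9007, next y-line at t=1.5400; Δt_x=1.1547, Δt_y=2.0000
    x: enter (2,2) at t=0.9007
    y: enter (2,3) at t=1.5400 ← occupied
  → r_4 = 1.5400
beam 5: φ=45°, α=195°
  dir = (cos 195°, sin 195°) = (-0.9659, -0.2588); from cell (3,2)
  next x-line at t=0.8075, next y-line at t=0.8887; Δt_x=1.0353, Δt_y=3.8637
    x: enter (2,2) at t=0.8075
    y: enter (2,1) at t=0.8887
    x: enter (1,1) at t=1.8428
    x: enter (0,1) at t=2.8781 ← occupied
  → r_5 = 2.8781
beam 6: φ=90°, α=240°
  dir = (cos 240°, sin 240°) = (-0.5000, -0.8660); from cell (3,2)
  next x-line at t=1.5600, next y-line at t=0.2656; Δt_x=2.0000, Δt_y=1.1547
    y: enter (3,1) at t=0.2656 ← occupied
  → r_6 = 0.2656
beam 7: φ=135°, α=285°
  dir = (cos 285°, sin 285°) = (0.2588, -0.9659); from cell (3,2)
  next x-line at t=0.8500, next y-line at t=0.2381; Δt_x=3.8637, Δt_y=1.0353
    y: enter (3,1) at t=0.2381 ← occupied
  → r_7 = 0.2381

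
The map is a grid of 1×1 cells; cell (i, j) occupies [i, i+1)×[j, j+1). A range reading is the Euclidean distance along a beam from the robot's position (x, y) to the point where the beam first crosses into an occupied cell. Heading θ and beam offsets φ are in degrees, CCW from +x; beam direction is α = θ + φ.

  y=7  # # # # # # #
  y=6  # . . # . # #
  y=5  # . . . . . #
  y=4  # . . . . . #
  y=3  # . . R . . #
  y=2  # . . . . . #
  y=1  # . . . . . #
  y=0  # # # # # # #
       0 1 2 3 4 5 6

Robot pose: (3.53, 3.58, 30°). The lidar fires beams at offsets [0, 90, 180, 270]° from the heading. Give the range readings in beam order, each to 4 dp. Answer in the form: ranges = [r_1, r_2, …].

beam 1: φ=0°, α=30°
  d=(0.8660,0.5000)  start (3,3)  tX=0.5427 tY=0.8400  stride 1/|dx|=1.1547 1/|dy|=2.0000
    cross x-line → (4,3), t=0.5427
    cross y-line → (4,4), t=0.8400
    cross x-line → (5,4), t=1.6974
    cross y-line → (5,5), t=2.8400
    cross x-line → (6,5), t=2.8521 (wall)
  → r_1 = 2.8521
beam 2: φ=90°, α=120°
  d=(-0.5000,0.8660)  start (3,3)  tX=1.0600 tY=0.4850  stride 1/|dx|=2.0000 1/|dy|=1.1547
    cross y-line → (3,4), t=0.4850
    cross x-line → (2,4), t=1.0600
    cross y-line → (2,5), t=1.6397
    cross y-line → (2,6), t=2.7944
    cross x-line → (1,6), t=3.0600
    cross y-line → (1,7), t=3.9491 (wall)
  → r_2 = 3.9491
beam 3: φ=180°, α=210°
  d=(-0.8660,-0.5000)  start (3,3)  tX=0.6120 tY=1.1600  stride 1/|dx|=1.1547 1/|dy|=2.0000
    cross x-line → (2,3), t=0.6120
    cross y-line → (2,2), t=1.1600
    cross x-line → (1,2), t=1.7667
    cross x-line → (0,2), t=2.9214 (wall)
  → r_3 = 2.9214
beam 4: φ=270°, α=300°
  d=(0.5000,-0.8660)  start (3,3)  tX=0.9400 tY=0.6697  stride 1/|dx|=2.0000 1/|dy|=1.1547
    cross y-line → (3,2), t=0.6697
    cross x-line → (4,2), t=0.9400
    cross y-line → (4,1), t=1.8244
    cross x-line → (5,1), t=2.9400
    cross y-line → (5,0), t=2.9791 (wall)
  → r_4 = 2.9791

ranges = [2.8521, 3.9491, 2.9214, 2.9791]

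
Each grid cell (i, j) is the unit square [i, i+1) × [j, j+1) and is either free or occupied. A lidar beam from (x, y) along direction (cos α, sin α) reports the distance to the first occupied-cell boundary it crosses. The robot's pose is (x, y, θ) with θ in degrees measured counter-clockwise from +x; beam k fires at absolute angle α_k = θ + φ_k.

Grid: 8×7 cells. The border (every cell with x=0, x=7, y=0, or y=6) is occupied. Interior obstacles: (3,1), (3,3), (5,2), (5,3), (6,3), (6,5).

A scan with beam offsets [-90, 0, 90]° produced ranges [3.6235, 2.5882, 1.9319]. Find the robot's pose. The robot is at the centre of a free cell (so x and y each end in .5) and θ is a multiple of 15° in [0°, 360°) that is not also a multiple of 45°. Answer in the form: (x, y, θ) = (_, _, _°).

The pose lattice has 24·16 = 384 candidates. Test each by forward raycasting.
  (2.5, 2.5, 210°): beam 1 = 3.0000 ≠ 3.6235 ✗
  (2.5, 1.5, 30°): beam 1 = 0.5774 ≠ 3.6235 ✗
  (5.5, 5.5, 105°): beam 1 = 0.5176 ≠ 3.6235 ✗
  …
  (4.5, 4.5, 255°): r_1=3.6235, r_2=2.5882, r_3=1.9319 — all match ✓
No second candidate reproduces the full scan.

(x, y, θ) = (4.5, 4.5, 255°)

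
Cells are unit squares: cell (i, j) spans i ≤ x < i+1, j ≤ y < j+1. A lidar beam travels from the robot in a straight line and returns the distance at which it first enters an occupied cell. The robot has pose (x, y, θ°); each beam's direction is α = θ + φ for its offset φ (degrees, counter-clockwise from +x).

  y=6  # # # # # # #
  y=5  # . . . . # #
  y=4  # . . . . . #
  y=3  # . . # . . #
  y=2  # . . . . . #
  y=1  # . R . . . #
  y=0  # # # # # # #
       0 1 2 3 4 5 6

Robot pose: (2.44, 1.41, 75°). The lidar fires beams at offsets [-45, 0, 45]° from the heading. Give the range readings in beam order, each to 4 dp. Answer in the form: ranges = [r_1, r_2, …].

ranges = [4.1107, 2.1637, 2.8800]

beam 1: φ=-45°, α=30°
  d=(0.8660,0.5000)  start (2,1)  tX=0.6466 tY=1.1800  stride 1/|dx|=1.1547 1/|dy|=2.0000
    cross x-line → (3,1), t=0.6466
    cross y-line → (3,2), t=1.1800
    cross x-line → (4,2), t=1.8013
    cross x-line → (5,2), t=2.9560
    cross y-line → (5,3), t=3.1800
    cross x-line → (6,3), t=4.1107 (wall)
  → r_1 = 4.1107
beam 2: φ=0°, α=75°
  d=(0.2588,0.9659)  start (2,1)  tX=2.1637 tY=0.6108  stride 1/|dx|=3.8637 1/|dy|=1.0353
    cross y-line → (2,2), t=0.6108
    cross y-line → (2,3), t=1.6461
    cross x-line → (3,3), t=2.1637 (wall)
  → r_2 = 2.1637
beam 3: φ=45°, α=120°
  d=(-0.5000,0.8660)  start (2,1)  tX=0.8800 tY=0.6813  stride 1/|dx|=2.0000 1/|dy|=1.1547
    cross y-line → (2,2), t=0.6813
    cross x-line → (1,2), t=0.8800
    cross y-line → (1,3), t=1.8360
    cross x-line → (0,3), t=2.8800 (wall)
  → r_3 = 2.8800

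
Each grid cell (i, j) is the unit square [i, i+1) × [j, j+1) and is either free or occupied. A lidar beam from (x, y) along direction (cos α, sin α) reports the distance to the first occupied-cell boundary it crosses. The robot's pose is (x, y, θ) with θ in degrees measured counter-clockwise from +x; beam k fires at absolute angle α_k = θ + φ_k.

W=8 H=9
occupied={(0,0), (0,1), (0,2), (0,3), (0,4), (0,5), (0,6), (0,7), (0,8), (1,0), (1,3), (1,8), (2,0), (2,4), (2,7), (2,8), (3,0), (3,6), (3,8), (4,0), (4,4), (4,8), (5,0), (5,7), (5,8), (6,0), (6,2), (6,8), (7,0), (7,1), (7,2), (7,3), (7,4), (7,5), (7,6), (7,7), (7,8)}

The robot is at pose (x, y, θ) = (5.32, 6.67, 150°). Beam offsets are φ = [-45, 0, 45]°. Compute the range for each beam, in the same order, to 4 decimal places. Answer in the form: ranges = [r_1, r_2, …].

ranges = [0.3416, 2.6600, 1.3666]

beam 1: φ=-45°, α=105°
  cosα=-0.2588 sinα=0.9659 | (5,6) | tMaxX 1.2364 tMaxY 0.3416 | tΔX 3.8637 tΔY 1.0353
    t=0.3416 [y] (5,7) — stop
  → r_1 = 0.3416
beam 2: φ=0°, α=150°
  cosα=-0.8660 sinα=0.5000 | (5,6) | tMaxX 0.3695 tMaxY 0.6600 | tΔX 1.1547 tΔY 2.0000
    t=0.3695 [x] (4,6)
    t=0.6600 [y] (4,7)
    t=1.5242 [x] (3,7)
    t=2.6600 [y] (3,8) — stop
  → r_2 = 2.6600
beam 3: φ=45°, α=195°
  cosα=-0.9659 sinα=-0.2588 | (5,6) | tMaxX 0.3313 tMaxY 2.5887 | tΔX 1.0353 tΔY 3.8637
    t=0.3313 [x] (4,6)
    t=1.3666 [x] (3,6) — stop
  → r_3 = 1.3666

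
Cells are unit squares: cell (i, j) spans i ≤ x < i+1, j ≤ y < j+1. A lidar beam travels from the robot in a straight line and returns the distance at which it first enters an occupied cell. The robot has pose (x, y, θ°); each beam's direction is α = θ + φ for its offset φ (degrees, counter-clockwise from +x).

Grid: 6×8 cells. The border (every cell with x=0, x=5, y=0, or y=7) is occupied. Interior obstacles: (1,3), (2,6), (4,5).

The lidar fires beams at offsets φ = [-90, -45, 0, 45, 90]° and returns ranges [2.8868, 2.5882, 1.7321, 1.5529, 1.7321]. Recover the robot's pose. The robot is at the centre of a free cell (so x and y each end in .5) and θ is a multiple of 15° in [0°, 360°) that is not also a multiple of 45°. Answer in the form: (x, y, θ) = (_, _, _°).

(x, y, θ) = (3.5, 3.5, 330°)

The pose lattice has 21·16 = 336 candidates. Test each by forward raycasting.
  (1.5, 6.5, 15°): beam 1 = 5.6940 ≠ 2.8868 ✗
  (3.5, 2.5, 75°): beam 1 = 1.5529 ≠ 2.8868 ✗
  (1.5, 5.5, 75°): beam 1 = 3.6235 ≠ 2.8868 ✗
  …
  (3.5, 3.5, 330°): r_1=2.8868, r_2=2.5882, r_3=1.7321, r_4=1.5529, r_5=1.7321 — all match ✓
No second candidate reproduces the full scan.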